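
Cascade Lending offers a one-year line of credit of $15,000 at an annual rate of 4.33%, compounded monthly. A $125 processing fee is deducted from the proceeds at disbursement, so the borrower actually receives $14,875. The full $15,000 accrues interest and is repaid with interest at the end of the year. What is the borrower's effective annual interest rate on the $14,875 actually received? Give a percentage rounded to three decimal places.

5.294%

Amount owed after one year: 15,000 × (1 + 0.0433/12)^12 = 15,000 × 1.044170 = $15,662.55.
Effective rate on net proceeds: 15,662.55 / 14,875 − 1 = 0.052944 = 5.294%.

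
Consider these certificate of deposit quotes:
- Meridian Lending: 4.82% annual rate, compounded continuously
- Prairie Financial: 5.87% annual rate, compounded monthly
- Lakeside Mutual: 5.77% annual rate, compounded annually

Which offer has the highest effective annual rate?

Meridian Lending: e^0.0482 − 1 = 4.938%
Prairie Financial: (1 + 0.0587/12)^12 − 1 = 6.031%
Lakeside Mutual: compounded annually, EAR = 5.770%
The highest effective annual rate is Prairie Financial at 6.031%.

Prairie Financial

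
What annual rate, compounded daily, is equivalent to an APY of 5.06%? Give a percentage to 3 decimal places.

(1 + r/365)^365 − 1 = 0.0506, so 1 + r/365 = 1.0506^(1/365).
r/365 = 0.000135, so r = 0.049365 = 4.936%.

4.936%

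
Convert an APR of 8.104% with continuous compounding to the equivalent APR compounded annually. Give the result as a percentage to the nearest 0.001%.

EAR under continuous compounding: e^0.08104 − 1 = 0.084414.
Compounded annually, the equivalent nominal rate is the EAR itself: 8.441%.

8.441%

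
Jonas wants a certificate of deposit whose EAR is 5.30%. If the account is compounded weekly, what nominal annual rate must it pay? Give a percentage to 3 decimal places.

(1 + r/52)^52 − 1 = 0.0530, so 1 + r/52 = 1.0530^(1/52).
r/52 = 0.000994, so r = 0.051669 = 5.167%.

5.167%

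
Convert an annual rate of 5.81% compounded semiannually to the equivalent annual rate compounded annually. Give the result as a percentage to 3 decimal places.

EAR = (1 + 0.0581/2)^2 − 1 = 0.058944.
Compounded annually, the equivalent nominal rate is the EAR itself: 5.894%.

5.894%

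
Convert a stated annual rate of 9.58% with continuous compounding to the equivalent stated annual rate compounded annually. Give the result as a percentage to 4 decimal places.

EAR under continuous compounding: e^0.0958 − 1 = 0.100539.
Compounded annually, the equivalent nominal rate is the EAR itself: 10.0539%.

10.0539%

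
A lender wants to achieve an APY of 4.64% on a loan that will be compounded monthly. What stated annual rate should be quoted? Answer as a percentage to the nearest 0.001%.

(1 + r/12)^12 − 1 = 0.0464, so 1 + r/12 = 1.0464^(1/12).
r/12 = 0.003787, so r = 0.045442 = 4.544%.

4.544%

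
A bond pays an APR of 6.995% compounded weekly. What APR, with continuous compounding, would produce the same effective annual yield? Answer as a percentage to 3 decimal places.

EAR = (1 + 0.06995/52)^52 − 1 = 0.072404.
Equivalent continuous rate: r = ln(1 + 0.072404) = 0.069903 = 6.990%.

6.990%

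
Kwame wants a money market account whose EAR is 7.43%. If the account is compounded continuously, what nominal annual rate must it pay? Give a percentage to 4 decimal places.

Continuous: nominal r satisfies e^r − 1 = 0.0743.
r = ln(1 + 0.0743) = ln(1.0743) = 0.071669 = 7.1669%.

7.1669%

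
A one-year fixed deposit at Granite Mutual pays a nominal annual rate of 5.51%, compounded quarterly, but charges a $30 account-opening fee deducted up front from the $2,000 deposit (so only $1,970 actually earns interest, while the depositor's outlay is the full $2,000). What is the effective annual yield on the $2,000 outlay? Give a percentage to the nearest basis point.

Value after one year: 1,970 × (1 + 0.0551/4)^4 = 1,970 × 1.056249 = $2,080.81.
Effective yield on the $2,000 outlay: 2,080.81 / 2,000 − 1 = 0.040405 = 4.04%.

4.04%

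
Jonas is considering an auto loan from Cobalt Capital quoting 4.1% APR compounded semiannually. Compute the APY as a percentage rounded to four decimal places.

EAR = (1 + 0.041/2)^2 − 1.
= 1.041420 − 1 = 4.1420%.

4.1420%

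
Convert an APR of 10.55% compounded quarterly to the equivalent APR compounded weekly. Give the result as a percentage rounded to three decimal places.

10.424%

EAR = (1 + 0.1055/4)^4 − 1 = 0.109748.
Solve (1 + r/52)^52 = 1.109748: r/52 = 1.109748^(1/52) − 1 = 0.002005, so r = 0.104237 = 10.424%.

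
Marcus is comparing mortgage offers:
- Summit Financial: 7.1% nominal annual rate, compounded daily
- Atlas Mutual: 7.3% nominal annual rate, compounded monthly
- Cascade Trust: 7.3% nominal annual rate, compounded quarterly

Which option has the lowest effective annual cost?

Summit Financial: (1 + 0.071/365)^365 − 1 = 7.357%
Atlas Mutual: (1 + 0.073/12)^12 − 1 = 7.549%
Cascade Trust: (1 + 0.073/4)^4 − 1 = 7.502%
The lowest effective annual rate is Summit Financial at 7.357%.

Summit Financial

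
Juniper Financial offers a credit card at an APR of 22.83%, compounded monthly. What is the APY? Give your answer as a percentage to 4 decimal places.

EAR = (1 + 0.2283/12)^12 − 1.
= (1 + 0.019025)^12 − 1 = 1.253771 − 1 = 25.3771%.

25.3771%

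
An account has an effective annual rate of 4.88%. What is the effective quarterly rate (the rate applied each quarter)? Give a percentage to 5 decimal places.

The per-quarter rate i satisfies (1 + i)^4 = 1 + 0.0488.
i = 1.0488^(1/4) − 1 = 0.0119829 = 1.19829%.

1.19829%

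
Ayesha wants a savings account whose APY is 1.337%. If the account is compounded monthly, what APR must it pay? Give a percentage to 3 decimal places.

1.329%

(1 + r/12)^12 − 1 = 0.01337, so 1 + r/12 = 1.01337^(1/12).
r/12 = 0.001107, so r = 0.013289 = 1.329%.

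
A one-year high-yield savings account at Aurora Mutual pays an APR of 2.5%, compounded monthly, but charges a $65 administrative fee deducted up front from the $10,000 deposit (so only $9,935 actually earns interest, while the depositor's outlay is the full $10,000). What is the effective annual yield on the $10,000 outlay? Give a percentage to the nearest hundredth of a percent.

Value after one year: 9,935 × (1 + 0.025/12)^12 = 9,935 × 1.025288 = $10,186.24.
Effective yield on the $10,000 outlay: 10,186.24 / 10,000 − 1 = 0.018624 = 1.86%.

1.86%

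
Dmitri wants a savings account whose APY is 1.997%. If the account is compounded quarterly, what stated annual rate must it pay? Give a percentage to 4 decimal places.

1.9822%

(1 + r/4)^4 − 1 = 0.01997, so 1 + r/4 = 1.01997^(1/4).
r/4 = 0.004956, so r = 0.019822 = 1.9822%.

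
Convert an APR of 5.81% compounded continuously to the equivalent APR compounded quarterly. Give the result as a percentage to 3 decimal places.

5.852%

EAR under continuous compounding: e^0.0581 − 1 = 0.059821.
Solve (1 + r/4)^4 = 1.059821: r/4 = 1.059821^(1/4) − 1 = 0.014631, so r = 0.058524 = 5.852%.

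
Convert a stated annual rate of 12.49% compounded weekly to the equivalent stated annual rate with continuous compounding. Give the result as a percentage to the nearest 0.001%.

12.475%

EAR = (1 + 0.1249/52)^52 − 1 = 0.132865.
Equivalent continuous rate: r = ln(1 + 0.132865) = 0.124750 = 12.475%.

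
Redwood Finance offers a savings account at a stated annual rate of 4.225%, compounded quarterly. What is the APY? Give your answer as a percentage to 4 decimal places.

4.2924%

EAR = (1 + 0.04225/4)^4 − 1.
= (1 + 0.010562)^4 − 1 = 1.042924 − 1 = 4.2924%.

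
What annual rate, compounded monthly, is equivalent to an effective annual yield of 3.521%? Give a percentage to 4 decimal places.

3.4654%

(1 + r/12)^12 − 1 = 0.03521, so 1 + r/12 = 1.03521^(1/12).
r/12 = 0.002888, so r = 0.034654 = 3.4654%.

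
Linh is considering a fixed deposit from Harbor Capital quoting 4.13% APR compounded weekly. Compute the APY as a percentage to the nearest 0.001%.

EAR = (1 + 0.0413/52)^52 − 1.
= 1.042148 − 1 = 4.215%.

4.215%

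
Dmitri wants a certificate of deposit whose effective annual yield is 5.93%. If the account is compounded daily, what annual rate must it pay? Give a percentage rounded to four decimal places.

(1 + r/365)^365 − 1 = 0.0593, so 1 + r/365 = 1.0593^(1/365).
r/365 = 0.000158, so r = 0.057613 = 5.7613%.

5.7613%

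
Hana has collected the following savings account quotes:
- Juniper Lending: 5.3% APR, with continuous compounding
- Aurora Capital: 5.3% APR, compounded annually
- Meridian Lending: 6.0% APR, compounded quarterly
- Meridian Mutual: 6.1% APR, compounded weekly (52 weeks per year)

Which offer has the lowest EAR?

Juniper Lending: e^0.053 − 1 = 5.443%
Aurora Capital: compounded annually, EAR = 5.300%
Meridian Lending: (1 + 0.060/4)^4 − 1 = 6.136%
Meridian Mutual: (1 + 0.061/52)^52 − 1 = 6.286%
The lowest effective annual rate is Aurora Capital at 5.300%.

Aurora Capital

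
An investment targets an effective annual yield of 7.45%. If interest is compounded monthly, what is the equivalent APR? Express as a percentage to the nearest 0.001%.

(1 + r/12)^12 − 1 = 0.0745, so 1 + r/12 = 1.0745^(1/12).
r/12 = 0.006006, so r = 0.072071 = 7.207%.

7.207%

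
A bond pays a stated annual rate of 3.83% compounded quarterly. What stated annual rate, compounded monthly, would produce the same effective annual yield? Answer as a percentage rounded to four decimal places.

3.8178%

EAR = (1 + 0.0383/4)^4 − 1 = 0.038854.
Solve (1 + r/12)^12 = 1.038854: r/12 = 1.038854^(1/12) − 1 = 0.003182, so r = 0.038178 = 3.8178%.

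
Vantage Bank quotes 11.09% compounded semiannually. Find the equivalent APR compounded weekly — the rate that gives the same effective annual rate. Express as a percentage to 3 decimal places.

10.805%

EAR = (1 + 0.1109/2)^2 − 1 = 0.113975.
Solve (1 + r/52)^52 = 1.113975: r/52 = 1.113975^(1/52) − 1 = 0.002078, so r = 0.108047 = 10.805%.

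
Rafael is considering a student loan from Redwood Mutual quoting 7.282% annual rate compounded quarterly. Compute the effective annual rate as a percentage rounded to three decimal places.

EAR = (1 + 0.07282/4)^4 − 1.
= 1.074833 − 1 = 7.483%.

7.483%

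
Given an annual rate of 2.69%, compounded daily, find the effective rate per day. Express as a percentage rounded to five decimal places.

With a nominal annual rate compounded daily, the periodic rate is the nominal rate divided by 365.
i = 0.0269 / 365 = 0.0000737 = 0.00737%.

0.00737%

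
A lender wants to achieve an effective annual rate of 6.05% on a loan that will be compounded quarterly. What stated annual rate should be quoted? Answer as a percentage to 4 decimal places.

5.9174%

(1 + r/4)^4 − 1 = 0.0605, so 1 + r/4 = 1.0605^(1/4).
r/4 = 0.014793, so r = 0.059174 = 5.9174%.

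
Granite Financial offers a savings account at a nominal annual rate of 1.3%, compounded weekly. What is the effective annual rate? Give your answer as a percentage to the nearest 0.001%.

EAR = (1 + 0.013/52)^52 − 1.
= (1 + 0.000250)^52 − 1 = 1.013083 − 1 = 1.308%.

1.308%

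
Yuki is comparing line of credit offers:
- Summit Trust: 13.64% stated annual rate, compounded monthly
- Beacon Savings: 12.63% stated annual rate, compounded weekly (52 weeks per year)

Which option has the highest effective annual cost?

Summit Trust

Summit Trust: (1 + 0.1364/12)^12 − 1 = 14.526%
Beacon Savings: (1 + 0.1263/52)^52 − 1 = 13.445%
The highest effective annual rate is Summit Trust at 14.526%.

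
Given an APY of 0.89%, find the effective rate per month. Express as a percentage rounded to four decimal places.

0.0739%

The per-month rate i satisfies (1 + i)^12 = 1 + 0.0089.
i = 1.0089^(1/12) − 1 = 0.0007387 = 0.0739%.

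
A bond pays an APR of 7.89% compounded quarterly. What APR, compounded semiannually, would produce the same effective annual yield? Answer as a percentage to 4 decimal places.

EAR = (1 + 0.0789/4)^4 − 1 = 0.081265.
Solve (1 + r/2)^2 = 1.081265: r/2 = 1.081265^(1/2) − 1 = 0.039839, so r = 0.079678 = 7.9678%.

7.9678%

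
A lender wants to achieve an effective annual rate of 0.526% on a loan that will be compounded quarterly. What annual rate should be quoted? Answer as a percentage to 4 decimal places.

0.5250%

(1 + r/4)^4 − 1 = 0.00526, so 1 + r/4 = 1.00526^(1/4).
r/4 = 0.001312, so r = 0.005250 = 0.5250%.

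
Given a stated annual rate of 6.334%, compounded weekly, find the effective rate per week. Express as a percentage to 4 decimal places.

With a nominal annual rate compounded weekly, the periodic rate is the nominal rate divided by 52.
i = 0.06334 / 52 = 0.0012181 = 0.1218%.

0.1218%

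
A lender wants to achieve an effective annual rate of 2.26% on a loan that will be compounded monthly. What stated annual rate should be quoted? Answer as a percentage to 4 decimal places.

(1 + r/12)^12 − 1 = 0.0226, so 1 + r/12 = 1.0226^(1/12).
r/12 = 0.001864, so r = 0.022369 = 2.2369%.

2.2369%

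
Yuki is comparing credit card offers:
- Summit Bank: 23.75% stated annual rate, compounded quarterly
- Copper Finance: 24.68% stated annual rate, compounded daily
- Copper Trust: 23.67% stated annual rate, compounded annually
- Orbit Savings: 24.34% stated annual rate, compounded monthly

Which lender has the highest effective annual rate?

Copper Finance

Summit Bank: (1 + 0.2375/4)^4 − 1 = 25.950%
Copper Finance: (1 + 0.2468/365)^365 − 1 = 27.982%
Copper Trust: compounded annually, EAR = 23.670%
Orbit Savings: (1 + 0.2434/12)^12 − 1 = 27.248%
The highest effective annual rate is Copper Finance at 27.982%.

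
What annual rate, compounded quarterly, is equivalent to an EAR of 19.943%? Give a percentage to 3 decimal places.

(1 + r/4)^4 − 1 = 0.19943, so 1 + r/4 = 1.19943^(1/4).
r/4 = 0.046511, so r = 0.186043 = 18.604%.

18.604%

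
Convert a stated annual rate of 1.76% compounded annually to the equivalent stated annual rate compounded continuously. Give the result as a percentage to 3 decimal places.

1.745%

Compounded annually, EAR = nominal = 0.017600.
Equivalent continuous rate: r = ln(1 + 0.017600) = 0.017447 = 1.745%.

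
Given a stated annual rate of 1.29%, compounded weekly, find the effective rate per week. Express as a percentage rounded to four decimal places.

With a nominal annual rate compounded weekly, the periodic rate is the nominal rate divided by 52.
i = 0.0129 / 52 = 0.0002481 = 0.0248%.

0.0248%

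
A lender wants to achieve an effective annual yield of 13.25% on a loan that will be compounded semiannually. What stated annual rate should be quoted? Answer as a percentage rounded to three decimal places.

12.838%

(1 + r/2)^2 − 1 = 0.1325, so 1 + r/2 = 1.1325^(1/2).
r/2 = 0.064190, so r = 0.128380 = 12.838%.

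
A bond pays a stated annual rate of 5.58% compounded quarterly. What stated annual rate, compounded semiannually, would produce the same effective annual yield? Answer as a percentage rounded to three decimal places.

EAR = (1 + 0.0558/4)^4 − 1 = 0.056979.
Solve (1 + r/2)^2 = 1.056979: r/2 = 1.056979^(1/2) − 1 = 0.028095, so r = 0.056189 = 5.619%.

5.619%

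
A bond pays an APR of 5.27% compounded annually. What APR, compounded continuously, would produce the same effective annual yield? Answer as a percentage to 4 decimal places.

5.1358%

Compounded annually, EAR = nominal = 0.052700.
Equivalent continuous rate: r = ln(1 + 0.052700) = 0.051358 = 5.1358%.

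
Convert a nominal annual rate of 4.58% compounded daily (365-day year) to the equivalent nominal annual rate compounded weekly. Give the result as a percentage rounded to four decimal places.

4.5817%

EAR = (1 + 0.0458/365)^365 − 1 = 0.046862.
Solve (1 + r/52)^52 = 1.046862: r/52 = 1.046862^(1/52) − 1 = 0.000881, so r = 0.045817 = 4.5817%.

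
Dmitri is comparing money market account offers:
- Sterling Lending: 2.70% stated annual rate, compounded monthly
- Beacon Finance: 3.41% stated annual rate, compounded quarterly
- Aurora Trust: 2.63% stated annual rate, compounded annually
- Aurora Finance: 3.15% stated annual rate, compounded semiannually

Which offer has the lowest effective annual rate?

Sterling Lending: (1 + 0.0270/12)^12 − 1 = 2.734%
Beacon Finance: (1 + 0.0341/4)^4 − 1 = 3.454%
Aurora Trust: compounded annually, EAR = 2.630%
Aurora Finance: (1 + 0.0315/2)^2 − 1 = 3.175%
The lowest effective annual rate is Aurora Trust at 2.630%.

Aurora Trust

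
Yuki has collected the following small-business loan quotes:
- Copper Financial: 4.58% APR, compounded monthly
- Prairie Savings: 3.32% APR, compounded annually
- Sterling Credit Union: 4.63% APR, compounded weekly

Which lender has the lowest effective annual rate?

Prairie Savings

Copper Financial: (1 + 0.0458/12)^12 − 1 = 4.677%
Prairie Savings: compounded annually, EAR = 3.320%
Sterling Credit Union: (1 + 0.0463/52)^52 − 1 = 4.737%
The lowest effective annual rate is Prairie Savings at 3.320%.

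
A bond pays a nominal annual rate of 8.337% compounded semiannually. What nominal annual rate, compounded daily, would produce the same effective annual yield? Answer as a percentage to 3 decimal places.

8.169%

EAR = (1 + 0.08337/2)^2 − 1 = 0.085108.
Solve (1 + r/365)^365 = 1.085108: r/365 = 1.085108^(1/365) − 1 = 0.000224, so r = 0.081688 = 8.169%.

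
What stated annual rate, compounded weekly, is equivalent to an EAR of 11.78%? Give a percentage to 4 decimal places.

(1 + r/52)^52 − 1 = 0.1178, so 1 + r/52 = 1.1178^(1/52).
r/52 = 0.002144, so r = 0.111482 = 11.1482%.

11.1482%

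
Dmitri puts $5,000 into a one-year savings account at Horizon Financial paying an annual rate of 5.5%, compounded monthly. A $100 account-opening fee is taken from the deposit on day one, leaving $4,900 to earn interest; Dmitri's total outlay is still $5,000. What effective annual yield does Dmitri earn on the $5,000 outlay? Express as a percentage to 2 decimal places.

Value after one year: 4,900 × (1 + 0.055/12)^12 = 4,900 × 1.056408 = $5,176.40.
Effective yield on the $5,000 outlay: 5,176.40 / 5,000 − 1 = 0.035280 = 3.53%.

3.53%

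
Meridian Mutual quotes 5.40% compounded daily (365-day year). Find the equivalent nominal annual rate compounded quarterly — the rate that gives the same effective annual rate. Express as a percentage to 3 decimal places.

EAR = (1 + 0.0540/365)^365 − 1 = 0.055480.
Solve (1 + r/4)^4 = 1.055480: r/4 = 1.055480^(1/4) − 1 = 0.013591, so r = 0.054362 = 5.436%.

5.436%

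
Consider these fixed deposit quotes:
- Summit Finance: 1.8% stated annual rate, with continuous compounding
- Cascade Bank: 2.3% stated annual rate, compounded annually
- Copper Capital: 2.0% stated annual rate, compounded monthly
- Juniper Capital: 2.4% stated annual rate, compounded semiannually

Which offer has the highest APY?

Summit Finance: e^0.018 − 1 = 1.816%
Cascade Bank: compounded annually, EAR = 2.300%
Copper Capital: (1 + 0.020/12)^12 − 1 = 2.018%
Juniper Capital: (1 + 0.024/2)^2 − 1 = 2.414%
The highest effective annual rate is Juniper Capital at 2.414%.

Juniper Capital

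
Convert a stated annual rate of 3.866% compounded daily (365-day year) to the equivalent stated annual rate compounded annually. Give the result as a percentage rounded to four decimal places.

EAR = (1 + 0.03866/365)^365 − 1 = 0.039415.
Compounded annually, the equivalent nominal rate is the EAR itself: 3.9415%.

3.9415%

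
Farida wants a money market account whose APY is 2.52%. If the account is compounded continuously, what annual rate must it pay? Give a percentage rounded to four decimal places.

Continuous: nominal r satisfies e^r − 1 = 0.0252.
r = ln(1 + 0.0252) = ln(1.0252) = 0.024888 = 2.4888%.

2.4888%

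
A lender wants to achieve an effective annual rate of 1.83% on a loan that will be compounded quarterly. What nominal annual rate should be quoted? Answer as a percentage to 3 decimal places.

(1 + r/4)^4 − 1 = 0.0183, so 1 + r/4 = 1.0183^(1/4).
r/4 = 0.004544, so r = 0.018176 = 1.818%.

1.818%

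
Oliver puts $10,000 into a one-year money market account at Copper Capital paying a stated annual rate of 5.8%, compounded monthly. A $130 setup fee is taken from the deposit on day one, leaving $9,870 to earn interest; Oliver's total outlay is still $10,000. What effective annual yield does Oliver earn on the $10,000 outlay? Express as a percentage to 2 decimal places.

Value after one year: 9,870 × (1 + 0.058/12)^12 = 9,870 × 1.059567 = $10,457.93.
Effective yield on the $10,000 outlay: 10,457.93 / 10,000 − 1 = 0.045793 = 4.58%.

4.58%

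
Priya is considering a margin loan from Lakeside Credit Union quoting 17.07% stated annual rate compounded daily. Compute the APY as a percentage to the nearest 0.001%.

18.609%

EAR = (1 + 0.1707/365)^365 − 1.
= (1 + 0.000468)^365 − 1 = 1.186088 − 1 = 18.609%.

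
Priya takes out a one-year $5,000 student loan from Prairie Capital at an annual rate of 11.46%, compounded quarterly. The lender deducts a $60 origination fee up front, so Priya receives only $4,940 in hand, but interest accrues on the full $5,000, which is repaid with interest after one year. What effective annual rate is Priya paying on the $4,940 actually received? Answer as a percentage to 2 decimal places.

13.32%

Amount owed after one year: 5,000 × (1 + 0.1146/4)^4 = 5,000 × 1.119620 = $5,598.10.
Effective rate on net proceeds: 5,598.10 / 4,940 − 1 = 0.133218 = 13.32%.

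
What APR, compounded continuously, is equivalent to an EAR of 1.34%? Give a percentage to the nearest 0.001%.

Continuous: nominal r satisfies e^r − 1 = 0.0134.
r = ln(1 + 0.0134) = ln(1.0134) = 0.013311 = 1.331%.

1.331%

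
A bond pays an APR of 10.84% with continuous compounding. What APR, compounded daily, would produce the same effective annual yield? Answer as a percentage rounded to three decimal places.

10.842%

EAR under continuous compounding: e^0.1084 − 1 = 0.114493.
Solve (1 + r/365)^365 = 1.114493: r/365 = 1.114493^(1/365) − 1 = 0.000297, so r = 0.108416 = 10.842%.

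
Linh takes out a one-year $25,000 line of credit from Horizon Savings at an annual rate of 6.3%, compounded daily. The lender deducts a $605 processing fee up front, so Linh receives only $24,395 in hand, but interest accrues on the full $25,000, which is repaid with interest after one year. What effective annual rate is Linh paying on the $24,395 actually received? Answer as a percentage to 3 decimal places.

Amount owed after one year: 25,000 × (1 + 0.063/365)^365 = 25,000 × 1.065021 = $26,625.53.
Effective rate on net proceeds: 26,625.53 / 24,395 − 1 = 0.091434 = 9.143%.

9.143%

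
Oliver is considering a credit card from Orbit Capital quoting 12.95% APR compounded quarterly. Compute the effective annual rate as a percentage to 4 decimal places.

EAR = (1 + 0.1295/4)^4 − 1.
= (1 + 0.032375)^4 − 1 = 1.135926 − 1 = 13.5926%.

13.5926%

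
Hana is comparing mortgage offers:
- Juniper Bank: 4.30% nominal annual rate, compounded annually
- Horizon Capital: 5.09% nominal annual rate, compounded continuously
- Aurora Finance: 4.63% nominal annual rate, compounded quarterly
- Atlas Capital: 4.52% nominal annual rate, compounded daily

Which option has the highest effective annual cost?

Horizon Capital

Juniper Bank: compounded annually, EAR = 4.300%
Horizon Capital: e^0.0509 − 1 = 5.222%
Aurora Finance: (1 + 0.0463/4)^4 − 1 = 4.711%
Atlas Capital: (1 + 0.0452/365)^365 − 1 = 4.623%
The highest effective annual rate is Horizon Capital at 5.222%.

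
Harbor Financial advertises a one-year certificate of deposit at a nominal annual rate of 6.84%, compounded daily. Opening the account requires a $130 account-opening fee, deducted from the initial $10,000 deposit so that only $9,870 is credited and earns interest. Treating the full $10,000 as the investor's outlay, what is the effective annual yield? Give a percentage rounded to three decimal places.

Value after one year: 9,870 × (1 + 0.0684/365)^365 = 9,870 × 1.070787 = $10,568.66.
Effective yield on the $10,000 outlay: 10,568.66 / 10,000 − 1 = 0.056866 = 5.687%.

5.687%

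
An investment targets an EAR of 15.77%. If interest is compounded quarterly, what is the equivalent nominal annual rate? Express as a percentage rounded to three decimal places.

(1 + r/4)^4 − 1 = 0.1577, so 1 + r/4 = 1.1577^(1/4).
r/4 = 0.037287, so r = 0.149149 = 14.915%.

14.915%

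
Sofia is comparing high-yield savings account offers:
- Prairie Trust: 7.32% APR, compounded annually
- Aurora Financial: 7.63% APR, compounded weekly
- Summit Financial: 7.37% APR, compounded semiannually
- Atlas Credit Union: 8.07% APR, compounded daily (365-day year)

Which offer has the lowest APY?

Prairie Trust

Prairie Trust: compounded annually, EAR = 7.320%
Aurora Financial: (1 + 0.0763/52)^52 − 1 = 7.923%
Summit Financial: (1 + 0.0737/2)^2 − 1 = 7.506%
Atlas Credit Union: (1 + 0.0807/365)^365 − 1 = 8.404%
The lowest effective annual rate is Prairie Trust at 7.320%.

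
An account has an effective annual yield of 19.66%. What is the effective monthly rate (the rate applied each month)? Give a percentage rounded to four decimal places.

The per-month rate i satisfies (1 + i)^12 = 1 + 0.1966.
i = 1.1966^(1/12) − 1 = 0.0150694 = 1.5069%.

1.5069%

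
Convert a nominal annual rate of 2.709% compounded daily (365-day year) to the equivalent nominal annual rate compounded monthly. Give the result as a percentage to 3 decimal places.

EAR = (1 + 0.02709/365)^365 − 1 = 0.027459.
Solve (1 + r/12)^12 = 1.027459: r/12 = 1.027459^(1/12) − 1 = 0.002260, so r = 0.027120 = 2.712%.

2.712%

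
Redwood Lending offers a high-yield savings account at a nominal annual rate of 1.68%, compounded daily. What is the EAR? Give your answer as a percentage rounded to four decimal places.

EAR = (1 + 0.0168/365)^365 − 1.
= (1 + 0.000046)^365 − 1 = 1.016942 − 1 = 1.6942%.

1.6942%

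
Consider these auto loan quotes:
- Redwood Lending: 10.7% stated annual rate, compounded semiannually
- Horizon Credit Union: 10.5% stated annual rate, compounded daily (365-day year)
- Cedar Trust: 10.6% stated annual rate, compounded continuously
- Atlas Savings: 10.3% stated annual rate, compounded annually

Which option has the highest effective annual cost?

Cedar Trust

Redwood Lending: (1 + 0.107/2)^2 − 1 = 10.986%
Horizon Credit Union: (1 + 0.105/365)^365 − 1 = 11.069%
Cedar Trust: e^0.106 − 1 = 11.182%
Atlas Savings: compounded annually, EAR = 10.300%
The highest effective annual rate is Cedar Trust at 11.182%.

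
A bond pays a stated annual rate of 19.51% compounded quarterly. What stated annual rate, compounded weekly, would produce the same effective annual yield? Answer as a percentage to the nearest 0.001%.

19.084%

EAR = (1 + 0.1951/4)^4 − 1 = 0.209844.
Solve (1 + r/52)^52 = 1.209844: r/52 = 1.209844^(1/52) − 1 = 0.003670, so r = 0.190841 = 19.084%.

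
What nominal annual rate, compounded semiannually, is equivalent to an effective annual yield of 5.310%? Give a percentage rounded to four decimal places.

(1 + r/2)^2 − 1 = 0.05310, so 1 + r/2 = 1.05310^(1/2).
r/2 = 0.026207, so r = 0.052413 = 5.2413%.

5.2413%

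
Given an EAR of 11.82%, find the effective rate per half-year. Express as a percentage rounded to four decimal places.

5.7450%

The per-half-year rate i satisfies (1 + i)^2 = 1 + 0.1182.
i = 1.1182^(1/2) − 1 = 0.0574498 = 5.7450%.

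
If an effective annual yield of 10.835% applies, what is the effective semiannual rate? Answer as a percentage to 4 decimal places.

The per-half-year rate i satisfies (1 + i)^2 = 1 + 0.10835.
i = 1.10835^(1/2) − 1 = 0.0527820 = 5.2782%.

5.2782%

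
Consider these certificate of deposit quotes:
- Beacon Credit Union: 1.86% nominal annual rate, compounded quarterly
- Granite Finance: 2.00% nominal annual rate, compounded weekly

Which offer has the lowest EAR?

Beacon Credit Union: (1 + 0.0186/4)^4 − 1 = 1.873%
Granite Finance: (1 + 0.0200/52)^52 − 1 = 2.020%
The lowest effective annual rate is Beacon Credit Union at 1.873%.

Beacon Credit Union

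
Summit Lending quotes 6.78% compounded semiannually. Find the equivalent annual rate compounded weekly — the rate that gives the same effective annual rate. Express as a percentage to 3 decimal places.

EAR = (1 + 0.0678/2)^2 − 1 = 0.068949.
Solve (1 + r/52)^52 = 1.068949: r/52 = 1.068949^(1/52) − 1 = 0.001283, so r = 0.066719 = 6.672%.

6.672%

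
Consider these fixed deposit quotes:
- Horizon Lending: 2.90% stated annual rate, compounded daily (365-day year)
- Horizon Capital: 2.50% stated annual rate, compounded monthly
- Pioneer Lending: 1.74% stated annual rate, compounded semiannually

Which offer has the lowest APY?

Pioneer Lending

Horizon Lending: (1 + 0.0290/365)^365 − 1 = 2.942%
Horizon Capital: (1 + 0.0250/12)^12 − 1 = 2.529%
Pioneer Lending: (1 + 0.0174/2)^2 − 1 = 1.748%
The lowest effective annual rate is Pioneer Lending at 1.748%.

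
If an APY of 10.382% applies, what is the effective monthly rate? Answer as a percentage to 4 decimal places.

0.8265%

The per-month rate i satisfies (1 + i)^12 = 1 + 0.10382.
i = 1.10382^(1/12) − 1 = 0.0082654 = 0.8265%.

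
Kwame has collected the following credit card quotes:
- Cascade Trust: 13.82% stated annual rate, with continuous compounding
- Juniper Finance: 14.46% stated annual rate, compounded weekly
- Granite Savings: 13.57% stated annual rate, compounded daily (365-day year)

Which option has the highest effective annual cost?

Cascade Trust: e^0.1382 − 1 = 14.821%
Juniper Finance: (1 + 0.1446/52)^52 − 1 = 15.535%
Granite Savings: (1 + 0.1357/365)^365 − 1 = 14.531%
The highest effective annual rate is Juniper Finance at 15.535%.

Juniper Finance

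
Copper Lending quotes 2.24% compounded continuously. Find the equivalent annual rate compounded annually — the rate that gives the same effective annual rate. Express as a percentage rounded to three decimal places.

EAR under continuous compounding: e^0.0224 − 1 = 0.022653.
Compounded annually, the equivalent nominal rate is the EAR itself: 2.265%.

2.265%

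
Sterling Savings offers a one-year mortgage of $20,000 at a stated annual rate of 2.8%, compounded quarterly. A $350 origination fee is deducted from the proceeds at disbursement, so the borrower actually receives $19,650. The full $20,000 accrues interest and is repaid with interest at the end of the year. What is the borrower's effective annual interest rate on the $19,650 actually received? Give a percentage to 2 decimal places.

4.66%

Amount owed after one year: 20,000 × (1 + 0.028/4)^4 = 20,000 × 1.028295 = $20,565.91.
Effective rate on net proceeds: 20,565.91 / 19,650 − 1 = 0.046611 = 4.66%.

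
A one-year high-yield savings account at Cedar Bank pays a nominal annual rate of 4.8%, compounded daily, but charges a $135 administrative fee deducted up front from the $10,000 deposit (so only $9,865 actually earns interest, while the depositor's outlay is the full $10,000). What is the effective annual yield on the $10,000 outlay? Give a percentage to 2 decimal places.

Value after one year: 9,865 × (1 + 0.048/365)^365 = 9,865 × 1.049167 = $10,350.04.
Effective yield on the $10,000 outlay: 10,350.04 / 10,000 − 1 = 0.035004 = 3.50%.

3.50%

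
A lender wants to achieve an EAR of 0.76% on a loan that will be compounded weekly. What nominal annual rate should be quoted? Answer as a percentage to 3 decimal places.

0.757%

(1 + r/52)^52 − 1 = 0.0076, so 1 + r/52 = 1.0076^(1/52).
r/52 = 0.000146, so r = 0.007572 = 0.757%.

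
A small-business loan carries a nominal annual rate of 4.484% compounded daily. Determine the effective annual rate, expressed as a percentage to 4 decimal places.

EAR = (1 + 0.04484/365)^365 − 1.
= 1.045858 − 1 = 4.5858%.

4.5858%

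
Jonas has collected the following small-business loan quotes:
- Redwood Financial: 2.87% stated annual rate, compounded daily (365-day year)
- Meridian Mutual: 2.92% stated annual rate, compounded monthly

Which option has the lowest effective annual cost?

Redwood Financial: (1 + 0.0287/365)^365 − 1 = 2.911%
Meridian Mutual: (1 + 0.0292/12)^12 − 1 = 2.959%
The lowest effective annual rate is Redwood Financial at 2.911%.

Redwood Financial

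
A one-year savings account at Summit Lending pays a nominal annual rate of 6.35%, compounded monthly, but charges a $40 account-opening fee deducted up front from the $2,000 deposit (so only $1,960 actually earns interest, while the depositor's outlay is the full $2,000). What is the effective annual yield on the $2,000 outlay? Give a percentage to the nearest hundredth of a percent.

4.41%

Value after one year: 1,960 × (1 + 0.0635/12)^12 = 1,960 × 1.065381 = $2,088.15.
Effective yield on the $2,000 outlay: 2,088.15 / 2,000 − 1 = 0.044073 = 4.41%.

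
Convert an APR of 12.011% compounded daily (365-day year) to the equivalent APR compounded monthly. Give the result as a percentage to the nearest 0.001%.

12.069%

EAR = (1 + 0.12011/365)^365 − 1 = 0.127599.
Solve (1 + r/12)^12 = 1.127599: r/12 = 1.127599^(1/12) − 1 = 0.010058, so r = 0.120693 = 12.069%.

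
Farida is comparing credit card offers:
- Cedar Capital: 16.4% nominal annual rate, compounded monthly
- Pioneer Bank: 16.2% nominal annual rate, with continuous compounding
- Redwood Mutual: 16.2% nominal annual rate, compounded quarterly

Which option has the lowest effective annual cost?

Redwood Mutual

Cedar Capital: (1 + 0.164/12)^12 − 1 = 17.691%
Pioneer Bank: e^0.162 − 1 = 17.586%
Redwood Mutual: (1 + 0.162/4)^4 − 1 = 17.211%
The lowest effective annual rate is Redwood Mutual at 17.211%.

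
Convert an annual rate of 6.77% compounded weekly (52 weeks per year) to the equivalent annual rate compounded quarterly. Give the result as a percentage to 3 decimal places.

6.823%

EAR = (1 + 0.0677/52)^52 − 1 = 0.069997.
Solve (1 + r/4)^4 = 1.069997: r/4 = 1.069997^(1/4) − 1 = 0.017058, so r = 0.068231 = 6.823%.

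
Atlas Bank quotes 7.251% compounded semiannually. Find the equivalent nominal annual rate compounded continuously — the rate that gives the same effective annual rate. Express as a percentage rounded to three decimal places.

EAR = (1 + 0.07251/2)^2 − 1 = 0.073824.
Equivalent continuous rate: r = ln(1 + 0.073824) = 0.071227 = 7.123%.

7.123%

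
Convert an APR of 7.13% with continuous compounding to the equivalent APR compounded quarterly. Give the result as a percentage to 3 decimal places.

EAR under continuous compounding: e^0.0713 − 1 = 0.073903.
Solve (1 + r/4)^4 = 1.073903: r/4 = 1.073903^(1/4) − 1 = 0.017985, so r = 0.071939 = 7.194%.

7.194%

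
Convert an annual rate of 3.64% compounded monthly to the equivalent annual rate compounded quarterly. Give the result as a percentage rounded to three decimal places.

3.651%

EAR = (1 + 0.0364/12)^12 − 1 = 0.037013.
Solve (1 + r/4)^4 = 1.037013: r/4 = 1.037013^(1/4) − 1 = 0.009128, so r = 0.036511 = 3.651%.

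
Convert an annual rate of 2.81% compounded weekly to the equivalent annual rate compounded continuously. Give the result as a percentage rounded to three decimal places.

EAR = (1 + 0.0281/52)^52 − 1 = 0.028491.
Equivalent continuous rate: r = ln(1 + 0.028491) = 0.028092 = 2.809%.

2.809%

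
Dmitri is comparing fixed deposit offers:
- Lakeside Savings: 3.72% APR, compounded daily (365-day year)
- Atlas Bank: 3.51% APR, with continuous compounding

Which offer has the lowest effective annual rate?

Atlas Bank

Lakeside Savings: (1 + 0.0372/365)^365 − 1 = 3.790%
Atlas Bank: e^0.0351 − 1 = 3.572%
The lowest effective annual rate is Atlas Bank at 3.572%.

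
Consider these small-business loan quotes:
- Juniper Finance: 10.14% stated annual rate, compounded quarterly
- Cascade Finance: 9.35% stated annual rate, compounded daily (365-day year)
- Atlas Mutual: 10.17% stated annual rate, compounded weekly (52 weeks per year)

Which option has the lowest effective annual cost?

Cascade Finance

Juniper Finance: (1 + 0.1014/4)^4 − 1 = 10.532%
Cascade Finance: (1 + 0.0935/365)^365 − 1 = 9.800%
Atlas Mutual: (1 + 0.1017/52)^52 − 1 = 10.694%
The lowest effective annual rate is Cascade Finance at 9.800%.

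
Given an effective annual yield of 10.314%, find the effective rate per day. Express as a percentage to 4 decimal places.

0.0269%

The per-day rate i satisfies (1 + i)^365 = 1 + 0.10314.
i = 1.10314^(1/365) − 1 = 0.0002690 = 0.0269%.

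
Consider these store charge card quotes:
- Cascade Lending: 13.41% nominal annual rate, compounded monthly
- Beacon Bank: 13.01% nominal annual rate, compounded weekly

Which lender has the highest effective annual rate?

Cascade Lending

Cascade Lending: (1 + 0.1341/12)^12 − 1 = 14.266%
Beacon Bank: (1 + 0.1301/52)^52 − 1 = 13.876%
The highest effective annual rate is Cascade Lending at 14.266%.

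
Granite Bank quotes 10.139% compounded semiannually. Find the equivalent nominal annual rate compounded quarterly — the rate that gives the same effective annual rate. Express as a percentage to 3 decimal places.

EAR = (1 + 0.10139/2)^2 − 1 = 0.103960.
Solve (1 + r/4)^4 = 1.103960: r/4 = 1.103960^(1/4) − 1 = 0.025034, so r = 0.100137 = 10.014%.

10.014%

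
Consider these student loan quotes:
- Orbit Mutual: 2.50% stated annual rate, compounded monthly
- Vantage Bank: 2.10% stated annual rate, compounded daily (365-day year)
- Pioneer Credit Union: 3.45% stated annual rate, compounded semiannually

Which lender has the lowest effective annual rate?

Orbit Mutual: (1 + 0.0250/12)^12 − 1 = 2.529%
Vantage Bank: (1 + 0.0210/365)^365 − 1 = 2.122%
Pioneer Credit Union: (1 + 0.0345/2)^2 − 1 = 3.480%
The lowest effective annual rate is Vantage Bank at 2.122%.

Vantage Bank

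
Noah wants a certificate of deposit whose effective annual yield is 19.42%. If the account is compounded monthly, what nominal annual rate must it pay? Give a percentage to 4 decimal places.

17.8795%

(1 + r/12)^12 − 1 = 0.1942, so 1 + r/12 = 1.1942^(1/12).
r/12 = 0.014900, so r = 0.178795 = 17.8795%.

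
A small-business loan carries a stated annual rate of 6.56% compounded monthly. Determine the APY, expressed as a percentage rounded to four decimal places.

6.7609%

EAR = (1 + 0.0656/12)^12 − 1.
= (1 + 0.005467)^12 − 1 = 1.067609 − 1 = 6.7609%.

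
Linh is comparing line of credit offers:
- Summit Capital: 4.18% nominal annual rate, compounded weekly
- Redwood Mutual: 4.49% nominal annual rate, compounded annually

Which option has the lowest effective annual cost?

Summit Capital: (1 + 0.0418/52)^52 − 1 = 4.267%
Redwood Mutual: compounded annually, EAR = 4.490%
The lowest effective annual rate is Summit Capital at 4.267%.

Summit Capital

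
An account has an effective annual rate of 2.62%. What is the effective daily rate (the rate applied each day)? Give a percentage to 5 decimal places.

The per-day rate i satisfies (1 + i)^365 = 1 + 0.0262.
i = 1.0262^(1/365) − 1 = 0.0000709 = 0.00709%.

0.00709%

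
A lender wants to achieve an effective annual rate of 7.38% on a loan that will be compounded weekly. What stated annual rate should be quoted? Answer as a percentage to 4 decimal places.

(1 + r/52)^52 − 1 = 0.0738, so 1 + r/52 = 1.0738^(1/52).
r/52 = 0.001370, so r = 0.071253 = 7.1253%.

7.1253%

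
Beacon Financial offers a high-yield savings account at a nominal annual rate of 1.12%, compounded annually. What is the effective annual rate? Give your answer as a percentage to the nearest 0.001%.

1.120%

Annual compounding means the effective rate equals the nominal rate: 1.120%.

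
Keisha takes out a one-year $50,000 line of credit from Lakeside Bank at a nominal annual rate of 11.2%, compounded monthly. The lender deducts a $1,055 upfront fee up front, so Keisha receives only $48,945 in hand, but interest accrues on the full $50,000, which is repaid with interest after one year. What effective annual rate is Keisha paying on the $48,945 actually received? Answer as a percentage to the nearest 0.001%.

Amount owed after one year: 50,000 × (1 + 0.112/12)^12 = 50,000 × 1.117932 = $55,896.60.
Effective rate on net proceeds: 55,896.60 / 48,945 − 1 = 0.142029 = 14.203%.

14.203%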